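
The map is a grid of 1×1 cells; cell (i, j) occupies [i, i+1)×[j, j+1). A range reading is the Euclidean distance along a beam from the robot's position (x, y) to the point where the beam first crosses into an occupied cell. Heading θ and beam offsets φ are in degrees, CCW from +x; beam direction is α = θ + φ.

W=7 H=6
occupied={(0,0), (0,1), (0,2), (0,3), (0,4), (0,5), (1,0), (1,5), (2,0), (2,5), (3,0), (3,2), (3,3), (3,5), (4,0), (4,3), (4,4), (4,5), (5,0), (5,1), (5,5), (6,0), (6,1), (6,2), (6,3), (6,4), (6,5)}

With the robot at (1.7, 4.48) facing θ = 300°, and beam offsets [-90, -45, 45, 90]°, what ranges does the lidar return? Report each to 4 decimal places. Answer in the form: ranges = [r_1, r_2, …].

ranges = [0.8083, 2.7046, 1.8546, 1.0400]

beam 1: φ=-90°, α=210°
  dir = (cos 210°, sin 210°) = (-0.8660, -0.5000); from cell (1,4)
  next x-line at t=0.8083, next y-line at t=0.9600; Δt_x=1.1547, Δt_y=2.0000
    x: enter (0,4) at t=0.8083 ← occupied
  → r_1 = 0.8083
beam 2: φ=-45°, α=255°
  dir = (cos 255°, sin 255°) = (-0.2588, -0.9659); from cell (1,4)
  next x-line at t=2.7046, next y-line at t=0.4969; Δt_x=3.8637, Δt_y=1.0353
    y: enter (1,3) at t=0.4969
    y: enter (1,2) at t=1.5322
    y: enter (1,1) at t=2.5675
    x: enter (0,1) at t=2.7046 ← occupied
  → r_2 = 2.7046
beam 3: φ=45°, α=345°
  dir = (cos 345°, sin 345°) = (0.9659, -0.2588); from cell (1,4)
  next x-line at t=0.3106, next y-line at t=1.8546; Δt_x=1.0353, Δt_y=3.8637
    x: enter (2,4) at t=0.3106
    x: enter (3,4) at t=1.3459
    y: enter (3,3) at t=1.8546 ← occupied
  → r_3 = 1.8546
beam 4: φ=90°, α=30°
  dir = (cos 30°, sin 30°) = (0.8660, 0.5000); from cell (1,4)
  next x-line at t=0.3464, next y-line at t=1.0400; Δt_x=1.1547, Δt_y=2.0000
    x: enter (2,4) at t=0.3464
    y: enter (2,5) at t=1.0400 ← occupied
  → r_4 = 1.0400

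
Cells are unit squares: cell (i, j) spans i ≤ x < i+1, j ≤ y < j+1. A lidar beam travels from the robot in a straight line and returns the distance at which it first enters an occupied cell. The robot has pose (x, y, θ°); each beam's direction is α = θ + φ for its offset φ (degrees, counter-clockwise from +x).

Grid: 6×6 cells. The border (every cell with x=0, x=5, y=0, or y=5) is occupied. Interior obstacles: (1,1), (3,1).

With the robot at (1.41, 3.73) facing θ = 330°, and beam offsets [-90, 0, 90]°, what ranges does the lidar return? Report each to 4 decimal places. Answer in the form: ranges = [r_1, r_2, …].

beam 1: φ=-90°, α=240°
  direction (-0.5000, -0.8660); cell (1,3); t to first gridline: x 0.8200, y 0.8429 (then +2.0000 / +1.1547)
    (0,3) via x @ 0.8200  # hit
  → r_1 = 0.8200
beam 2: φ=0°, α=330°
  direction (0.8660, -0.5000); cell (1,3); t to first gridline: x 0.6813, y 1.4600 (then +1.1547 / +2.0000)
    (2,3) via x @ 0.6813
    (2,2) via y @ 1.4600
    (3,2) via x @ 1.8360
    (4,2) via x @ 2.9907
    (4,1) via y @ 3.4600
    (5,1) via x @ 4.1454  # hit
  → r_2 = 4.1454
beam 3: φ=90°, α=60°
  direction (0.5000, 0.8660); cell (1,3); t to first gridline: x 1.1800, y 0.3118 (then +2.0000 / +1.1547)
    (1,4) via y @ 0.3118
    (2,4) via x @ 1.1800
    (2,5) via y @ 1.4665  # hit
  → r_3 = 1.4665

ranges = [0.8200, 4.1454, 1.4665]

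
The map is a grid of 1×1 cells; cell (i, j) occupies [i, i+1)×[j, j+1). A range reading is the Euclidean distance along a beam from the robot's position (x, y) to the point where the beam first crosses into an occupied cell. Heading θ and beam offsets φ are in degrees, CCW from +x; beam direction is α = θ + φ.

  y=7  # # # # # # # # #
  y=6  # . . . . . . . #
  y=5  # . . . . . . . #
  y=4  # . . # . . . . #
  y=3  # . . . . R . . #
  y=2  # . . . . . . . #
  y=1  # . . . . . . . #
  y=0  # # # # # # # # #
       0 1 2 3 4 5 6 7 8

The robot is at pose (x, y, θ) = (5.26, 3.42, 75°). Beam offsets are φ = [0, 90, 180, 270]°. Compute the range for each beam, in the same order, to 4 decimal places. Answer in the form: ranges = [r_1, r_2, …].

beam 1: φ=0°, α=75°
  direction (0.2588, 0.9659); cell (5,3); t to first gridline: x 2.8591, y 0.6005 (then +3.8637 / +1.0353)
    (5,4) via y @ 0.6005
    (5,5) via y @ 1.6357
    (5,6) via y @ 2.6710
    (6,6) via x @ 2.8591
    (6,7) via y @ 3.7063  # hit
  → r_1 = 3.7063
beam 2: φ=90°, α=165°
  direction (-0.9659, 0.2588); cell (5,3); t to first gridline: x 0.2692, y 2.2409 (then +1.0353 / +3.8637)
    (4,3) via x @ 0.2692
    (3,3) via x @ 1.3044
    (3,4) via y @ 2.2409  # hit
  → r_2 = 2.2409
beam 3: φ=180°, α=255°
  direction (-0.2588, -0.9659); cell (5,3); t to first gridline: x 1.0046, y 0.4348 (then +3.8637 / +1.0353)
    (5,2) via y @ 0.4348
    (4,2) via x @ 1.0046
    (4,1) via y @ 1.4701
    (4,0) via y @ 2.5054  # hit
  → r_3 = 2.5054
beam 4: φ=270°, α=345°
  direction (0.9659, -0.2588); cell (5,3); t to first gridline: x 0.7661, y 1.6228 (then +1.0353 / +3.8637)
    (6,3) via x @ 0.7661
    (6,2) via y @ 1.6228
    (7,2) via x @ 1.8014
    (8,2) via x @ 2.8367  # hit
  → r_4 = 2.8367

ranges = [3.7063, 2.2409, 2.5054, 2.8367]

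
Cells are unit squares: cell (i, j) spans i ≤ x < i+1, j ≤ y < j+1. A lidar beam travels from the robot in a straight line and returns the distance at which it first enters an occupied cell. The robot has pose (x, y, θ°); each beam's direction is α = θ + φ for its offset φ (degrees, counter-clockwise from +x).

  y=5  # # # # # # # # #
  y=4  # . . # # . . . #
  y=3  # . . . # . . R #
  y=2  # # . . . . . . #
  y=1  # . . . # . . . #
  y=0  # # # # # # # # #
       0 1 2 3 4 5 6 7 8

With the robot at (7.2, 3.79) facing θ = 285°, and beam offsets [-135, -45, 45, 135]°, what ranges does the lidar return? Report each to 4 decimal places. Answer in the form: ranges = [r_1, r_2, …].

beam 1: φ=-135°, α=150°
  direction (-0.8660, 0.5000); cell (7,3); t to first gridline: x 0.2309, y 0.4200 (then +1.1547 / +2.0000)
    (6,3) via x @ 0.2309
    (6,4) via y @ 0.4200
    (5,4) via x @ 1.3856
    (5,5) via y @ 2.4200  # hit
  → r_1 = 2.4200
beam 2: φ=-45°, α=240°
  direction (-0.5000, -0.8660); cell (7,3); t to first gridline: x 0.4000, y 0.9122 (then +2.0000 / +1.1547)
    (6,3) via x @ 0.4000
    (6,2) via y @ 0.9122
    (6,1) via y @ 2.0669
    (5,1) via x @ 2.4000
    (5,0) via y @ 3.2216  # hit
  → r_2 = 3.2216
beam 3: φ=45°, α=330°
  direction (0.8660, -0.5000); cell (7,3); t to first gridline: x 0.9238, y 1.5800 (then +1.1547 / +2.0000)
    (8,3) via x @ 0.9238  # hit
  → r_3 = 0.9238
beam 4: φ=135°, α=60°
  direction (0.5000, 0.8660); cell (7,3); t to first gridline: x 1.6000, y 0.2425 (then +2.0000 / +1.1547)
    (7,4) via y @ 0.2425
    (7,5) via y @ 1.3972  # hit
  → r_4 = 1.3972

ranges = [2.4200, 3.2216, 0.9238, 1.3972]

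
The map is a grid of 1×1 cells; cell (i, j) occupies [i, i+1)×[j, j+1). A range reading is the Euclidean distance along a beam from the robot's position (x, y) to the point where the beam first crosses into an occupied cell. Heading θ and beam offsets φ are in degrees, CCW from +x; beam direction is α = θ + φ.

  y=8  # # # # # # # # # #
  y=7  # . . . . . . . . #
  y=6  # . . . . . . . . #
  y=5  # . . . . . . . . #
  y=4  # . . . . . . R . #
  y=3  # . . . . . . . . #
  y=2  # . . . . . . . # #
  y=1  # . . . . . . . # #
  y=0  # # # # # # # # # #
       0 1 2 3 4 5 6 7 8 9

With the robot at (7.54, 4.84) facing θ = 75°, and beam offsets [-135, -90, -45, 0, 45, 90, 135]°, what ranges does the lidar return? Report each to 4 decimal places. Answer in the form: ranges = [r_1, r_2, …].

ranges = [2.1246, 1.5115, 1.6859, 3.2715, 3.6489, 6.7707, 7.5517]

beam 1: φ=-135°, α=300°
  dir = (cos 300°, sin 300°) = (0.5000, -0.8660); from cell (7,4)
  next x-line at t=0.9200, next y-line at t=0.9699; Δt_x=2.0000, Δt_y=1.1547
    x: enter (8,4) at t=0.9200
    y: enter (8,3) at t=0.9699
    y: enter (8,2) at t=2.1246 ← occupied
  → r_1 = 2.1246
beam 2: φ=-90°, α=345°
  dir = (cos 345°, sin 345°) = (0.9659, -0.2588); from cell (7,4)
  next x-line at t=0.4762, next y-line at t=3.2455; Δt_x=1.0353, Δt_y=3.8637
    x: enter (8,4) at t=0.4762
    x: enter (9,4) at t=1.5115 ← occupied
  → r_2 = 1.5115
beam 3: φ=-45°, α=30°
  dir = (cos 30°, sin 30°) = (0.8660, 0.5000); from cell (7,4)
  next x-line at t=0.5312, next y-line at t=0.3200; Δt_x=1.1547, Δt_y=2.0000
    y: enter (7,5) at t=0.3200
    x: enter (8,5) at t=0.5312
    x: enter (9,5) at t=1.6859 ← occupied
  → r_3 = 1.6859
beam 4: φ=0°, α=75°
  dir = (cos 75°, sin 75°) = (0.2588, 0.9659); from cell (7,4)
  next x-line at t=1.7773, next y-line at t=0.1656; Δt_x=3.8637, Δt_y=1.0353
    y: enter (7,5) at t=0.1656
    y: enter (7,6) at t=1.2009
    x: enter (8,6) at t=1.7773
    y: enter (8,7) at t=2.2362
    y: enter (8,8) at t=3.2715 ← occupied
  → r_4 = 3.2715
beam 5: φ=45°, α=120°
  dir = (cos 120°, sin 120°) = (-0.5000, 0.8660); from cell (7,4)
  next x-line at t=1.0800, next y-line at t=0.1848; Δt_x=2.0000, Δt_y=1.1547
    y: enter (7,5) at t=0.1848
    x: enter (6,5) at t=1.0800
    y: enter (6,6) at t=1.3395
    y: enter (6,7) at t=2.4942
    x: enter (5,7) at t=3.0800
    y: enter (5,8) at t=3.6489 ← occupied
  → r_5 = 3.6489
beam 6: φ=90°, α=165°
  dir = (cos 165°, sin 165°) = (-0.9659, 0.2588); from cell (7,4)
  next x-line at t=0.5590, next y-line at t=0.6182; Δt_x=1.0353, Δt_y=3.8637
    x: enter (6,4) at t=0.5590
    y: enter (6,5) at t=0.6182
    x: enter (5,5) at t=1.5943
    x: enter (4,5) at t=2.6296
    x: enter (3,5) at t=3.6649
    y: enter (3,6) at t=4.4819
    x: enter (2,6) at t=4.7002
    x: enter (1,6) at t=5.7354
    x: enter (0,6) at t=6.7707 ← occupied
  → r_6 = 6.7707
beam 7: φ=135°, α=210°
  dir = (cos 210°, sin 210°) = (-0.8660, -0.5000); from cell (7,4)
  next x-line at t=0.6235, next y-line at t=1.6800; Δt_x=1.1547, Δt_y=2.0000
    x: enter (6,4) at t=0.6235
    y: enter (6,3) at t=1.6800
    x: enter (5,3) at t=1.7782
    x: enter (4,3) at t=2.9329
    y: enter (4,2) at t=3.6800
    x: enter (3,2) at t=4.0876
    x: enter (2,2) at t=5.2423
    y: enter (2,1) at t=5.6800
    x: enter (1,1) at t=6.3970
    x: enter (0,1) at t=7.5517 ← occupied
  → r_7 = 7.5517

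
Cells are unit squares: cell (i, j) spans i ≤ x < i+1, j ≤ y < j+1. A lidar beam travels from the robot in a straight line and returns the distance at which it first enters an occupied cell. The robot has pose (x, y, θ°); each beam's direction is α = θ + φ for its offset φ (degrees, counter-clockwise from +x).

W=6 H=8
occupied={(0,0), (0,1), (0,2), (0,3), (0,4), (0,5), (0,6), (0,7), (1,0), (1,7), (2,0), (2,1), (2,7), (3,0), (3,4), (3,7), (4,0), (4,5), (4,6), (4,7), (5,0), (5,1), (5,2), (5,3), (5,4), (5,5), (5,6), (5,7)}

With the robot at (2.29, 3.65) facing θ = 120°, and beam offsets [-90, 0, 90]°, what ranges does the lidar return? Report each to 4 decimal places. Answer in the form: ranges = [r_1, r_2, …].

beam 1: φ=-90°, α=30°
  direction (0.8660, 0.5000); cell (2,3); t to first gridline: x 0.8198, y 0.7000 (then +1.1547 / +2.0000)
    (2,4) via y @ 0.7000
    (3,4) via x @ 0.8198  # hit
  → r_1 = 0.8198
beam 2: φ=0°, α=120°
  direction (-0.5000, 0.8660); cell (2,3); t to first gridline: x 0.5800, y 0.4041 (then +2.0000 / +1.1547)
    (2,4) via y @ 0.4041
    (1,4) via x @ 0.5800
    (1,5) via y @ 1.5588
    (0,5) via x @ 2.5800  # hit
  → r_2 = 2.5800
beam 3: φ=90°, α=210°
  direction (-0.8660, -0.5000); cell (2,3); t to first gridline: x 0.3349, y 1.3000 (then +1.1547 / +2.0000)
    (1,3) via x @ 0.3349
    (1,2) via y @ 1.3000
    (0,2) via x @ 1.4896  # hit
  → r_3 = 1.4896

ranges = [0.8198, 2.5800, 1.4896]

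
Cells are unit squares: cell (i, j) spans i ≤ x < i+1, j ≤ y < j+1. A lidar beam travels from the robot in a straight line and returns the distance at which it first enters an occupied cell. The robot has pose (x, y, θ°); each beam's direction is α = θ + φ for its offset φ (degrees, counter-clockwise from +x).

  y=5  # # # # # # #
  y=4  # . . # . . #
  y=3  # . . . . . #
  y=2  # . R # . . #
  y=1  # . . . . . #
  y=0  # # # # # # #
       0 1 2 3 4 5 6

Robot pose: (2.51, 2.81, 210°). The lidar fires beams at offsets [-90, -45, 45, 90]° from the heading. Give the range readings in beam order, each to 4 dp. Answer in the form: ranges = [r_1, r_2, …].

beam 1: φ=-90°, α=120°
  cosα=-0.5000 sinα=0.8660 | (2,2) | tMaxX 1.0200 tMaxY 0.2194 | tΔX 2.0000 tΔY 1.1547
    t=0.2194 [y] (2,3)
    t=1.0200 [x] (1,3)
    t=1.3741 [y] (1,4)
    t=2.5288 [y] (1,5) — stop
  → r_1 = 2.5288
beam 2: φ=-45°, α=165°
  cosα=-0.9659 sinα=0.2588 | (2,2) | tMaxX 0.5280 tMaxY 0.7341 | tΔX 1.0353 tΔY 3.8637
    t=0.5280 [x] (1,2)
    t=0.7341 [y] (1,3)
    t=1.5633 [x] (0,3) — stop
  → r_2 = 1.5633
beam 3: φ=45°, α=255°
  cosα=-0.2588 sinα=-0.9659 | (2,2) | tMaxX 1.9705 tMaxY 0.8386 | tΔX 3.8637 tΔY 1.0353
    t=0.8386 [y] (2,1)
    t=1.8738 [y] (2,0) — stop
  → r_3 = 1.8738
beam 4: φ=90°, α=300°
  cosα=0.5000 sinα=-0.8660 | (2,2) | tMaxX 0.9800 tMaxY 0.9353 | tΔX 2.0000 tΔY 1.1547
    t=0.9353 [y] (2,1)
    t=0.9800 [x] (3,1)
    t=2.0900 [y] (3,0) — stop
  → r_4 = 2.0900

ranges = [2.5288, 1.5633, 1.8738, 2.0900]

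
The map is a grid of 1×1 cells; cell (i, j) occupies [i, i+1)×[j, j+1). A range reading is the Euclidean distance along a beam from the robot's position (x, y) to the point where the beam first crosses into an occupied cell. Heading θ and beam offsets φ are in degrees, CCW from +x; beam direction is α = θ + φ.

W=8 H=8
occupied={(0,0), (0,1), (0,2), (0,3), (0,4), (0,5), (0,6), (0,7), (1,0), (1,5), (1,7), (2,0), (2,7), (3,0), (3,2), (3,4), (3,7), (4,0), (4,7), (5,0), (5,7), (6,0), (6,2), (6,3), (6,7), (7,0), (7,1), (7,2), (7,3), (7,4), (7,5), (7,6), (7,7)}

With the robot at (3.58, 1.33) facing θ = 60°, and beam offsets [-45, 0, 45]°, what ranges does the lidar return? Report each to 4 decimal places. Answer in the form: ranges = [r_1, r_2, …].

beam 1: φ=-45°, α=15°
  d=(0.9659,0.2588)  start (3,1)  tX=0.4348 tY=2.5887  stride 1/|dx|=1.0353 1/|dy|=3.8637
    cross x-line → (4,1), t=0.4348
    cross x-line → (5,1), t=1.4701
    cross x-line → (6,1), t=2.5054
    cross y-line → (6,2), t=2.5887 (wall)
  → r_1 = 2.5887
beam 2: φ=0°, α=60°
  d=(0.5000,0.8660)  start (3,1)  tX=0.8400 tY=0.7736  stride 1/|dx|=2.0000 1/|dy|=1.1547
    cross y-line → (3,2), t=0.7736 (wall)
  → r_2 = 0.7736
beam 3: φ=45°, α=105°
  d=(-0.2588,0.9659)  start (3,1)  tX=2.2409 tY=0.6936  stride 1/|dx|=3.8637 1/|dy|=1.0353
    cross y-line → (3,2), t=0.6936 (wall)
  → r_3 = 0.6936

ranges = [2.5887, 0.7736, 0.6936]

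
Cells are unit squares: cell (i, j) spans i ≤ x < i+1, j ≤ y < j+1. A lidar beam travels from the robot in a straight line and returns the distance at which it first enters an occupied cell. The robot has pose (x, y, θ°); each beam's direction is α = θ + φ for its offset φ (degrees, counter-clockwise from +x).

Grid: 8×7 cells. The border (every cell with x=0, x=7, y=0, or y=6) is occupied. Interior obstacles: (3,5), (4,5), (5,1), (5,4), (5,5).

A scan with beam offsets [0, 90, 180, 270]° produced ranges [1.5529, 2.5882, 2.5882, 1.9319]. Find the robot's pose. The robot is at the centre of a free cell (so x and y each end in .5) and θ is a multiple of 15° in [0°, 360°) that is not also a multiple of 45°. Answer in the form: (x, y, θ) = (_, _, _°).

(x, y, θ) = (3.5, 3.5, 105°)

Enumerate (i+0.5, j+0.5, θ) over the 25 free cells and 16 admissible headings. For each, cast all 4 beams and compare to the given ranges.
  (1.5, 4.5, 240°): beam 1 = 1.0000 ≠ 1.5529 ✗
  (3.5, 4.5, 255°): beam 1 = 3.6235 ≠ 1.5529 ✗
  (1.5, 4.5, 195°): beam 1 = 0.5176 ≠ 1.5529 ✗
  (3.5, 1.5, 75°): beam 1 = 3.6235 ≠ 1.5529 ✗
  (2.5, 5.5, 240°): beam 1 = 3.0000 ≠ 1.5529 ✗
  …
  (3.5, 3.5, 105°): r_1=1.5529, r_2=2.5882, r_3=2.5882, r_4=1.9319 — all match ✓
Only this pose fits every beam.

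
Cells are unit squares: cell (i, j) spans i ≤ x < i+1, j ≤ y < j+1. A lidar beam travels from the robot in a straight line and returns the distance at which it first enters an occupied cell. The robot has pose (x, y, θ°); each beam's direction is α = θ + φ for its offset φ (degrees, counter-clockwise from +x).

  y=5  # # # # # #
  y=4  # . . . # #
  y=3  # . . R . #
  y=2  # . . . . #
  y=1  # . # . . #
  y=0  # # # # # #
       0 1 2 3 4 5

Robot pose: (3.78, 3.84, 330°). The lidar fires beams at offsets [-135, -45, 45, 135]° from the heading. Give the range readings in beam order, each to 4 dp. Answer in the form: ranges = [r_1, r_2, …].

ranges = [2.8781, 2.9402, 0.6182, 1.2009]

beam 1: φ=-135°, α=195°
  dir = (cos 195°, sin 195°) = (-0.9659, -0.2588); from cell (3,3)
  next x-line at t=0.8075, next y-line at t=3.2455; Δt_x=1.0353, Δt_y=3.8637
    x: enter (2,3) at t=0.8075
    x: enter (1,3) at t=1.8428
    x: enter (0,3) at t=2.8781 ← occupied
  → r_1 = 2.8781
beam 2: φ=-45°, α=285°
  dir = (cos 285°, sin 285°) = (0.2588, -0.9659); from cell (3,3)
  next x-line at t=0.8500, next y-line at t=0.8696; Δt_x=3.8637, Δt_y=1.0353
    x: enter (4,3) at t=0.8500
    y: enter (4,2) at t=0.8696
    y: enter (4,1) at t=1.9049
    y: enter (4,0) at t=2.9402 ← occupied
  → r_2 = 2.9402
beam 3: φ=45°, α=15°
  dir = (cos 15°, sin 15°) = (0.9659, 0.2588); from cell (3,3)
  next x-line at t=0.2278, next y-line at t=0.6182; Δt_x=1.0353, Δt_y=3.8637
    x: enter (4,3) at t=0.2278
    y: enter (4,4) at t=0.6182 ← occupied
  → r_3 = 0.6182
beam 4: φ=135°, α=105°
  dir = (cos 105°, sin 105°) = (-0.2588, 0.9659); from cell (3,3)
  next x-line at t=3.0137, next y-line at t=0.1656; Δt_x=3.8637, Δt_y=1.0353
    y: enter (3,4) at t=0.1656
    y: enter (3,5) at t=1.2009 ← occupied
  → r_4 = 1.2009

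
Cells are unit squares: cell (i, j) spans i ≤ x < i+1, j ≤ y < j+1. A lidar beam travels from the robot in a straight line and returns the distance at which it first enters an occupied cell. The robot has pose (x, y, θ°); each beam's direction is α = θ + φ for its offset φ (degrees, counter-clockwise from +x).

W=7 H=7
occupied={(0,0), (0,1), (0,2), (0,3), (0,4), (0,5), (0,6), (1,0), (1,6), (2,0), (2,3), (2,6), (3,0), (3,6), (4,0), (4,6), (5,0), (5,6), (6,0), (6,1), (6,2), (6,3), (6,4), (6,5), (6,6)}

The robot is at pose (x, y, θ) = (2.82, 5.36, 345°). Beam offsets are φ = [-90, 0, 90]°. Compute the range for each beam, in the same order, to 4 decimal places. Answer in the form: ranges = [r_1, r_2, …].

beam 1: φ=-90°, α=255°
  cosα=-0.2588 sinα=-0.9659 | (2,5) | tMaxX 3.1682 tMaxY 0.3727 | tΔX 3.8637 tΔY 1.0353
    t=0.3727 [y] (2,4)
    t=1.4080 [y] (2,3) — stop
  → r_1 = 1.4080
beam 2: φ=0°, α=345°
  cosα=0.9659 sinα=-0.2588 | (2,5) | tMaxX 0.1863 tMaxY 1.3909 | tΔX 1.0353 tΔY 3.8637
    t=0.1863 [x] (3,5)
    t=1.2216 [x] (4,5)
    t=1.3909 [y] (4,4)
    t=2.2569 [x] (5,4)
    t=3.2922 [x] (6,4) — stop
  → r_2 = 3.2922
beam 3: φ=90°, α=75°
  cosα=0.2588 sinα=0.9659 | (2,5) | tMaxX 0.6955 tMaxY 0.6626 | tΔX 3.8637 tΔY 1.0353
    t=0.6626 [y] (2,6) — stop
  → r_3 = 0.6626

ranges = [1.4080, 3.2922, 0.6626]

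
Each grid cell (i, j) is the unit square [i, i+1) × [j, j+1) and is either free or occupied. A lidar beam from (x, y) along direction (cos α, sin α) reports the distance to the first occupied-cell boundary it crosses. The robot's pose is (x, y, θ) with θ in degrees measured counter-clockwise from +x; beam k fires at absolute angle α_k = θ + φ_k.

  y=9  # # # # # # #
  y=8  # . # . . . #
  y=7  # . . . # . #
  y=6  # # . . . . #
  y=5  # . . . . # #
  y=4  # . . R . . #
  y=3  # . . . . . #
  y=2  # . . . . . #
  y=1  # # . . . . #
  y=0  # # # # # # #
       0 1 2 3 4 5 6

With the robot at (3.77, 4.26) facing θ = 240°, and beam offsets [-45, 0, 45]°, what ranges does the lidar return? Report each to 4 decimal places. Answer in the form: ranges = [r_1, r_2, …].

ranges = [2.8677, 3.5400, 3.3750]

beam 1: φ=-45°, α=195°
  d=(-0.9659,-0.2588)  start (3,4)  tX=0.7972 tY=1.0046  stride 1/|dx|=1.0353 1/|dy|=3.8637
    cross x-line → (2,4), t=0.7972
    cross y-line → (2,3), t=1.0046
    cross x-line → (1,3), t=1.8324
    cross x-line → (0,3), t=2.8677 (wall)
  → r_1 = 2.8677
beam 2: φ=0°, α=240°
  d=(-0.5000,-0.8660)  start (3,4)  tX=1.5400 tY=0.3002  stride 1/|dx|=2.0000 1/|dy|=1.1547
    cross y-line → (3,3), t=0.3002
    cross y-line → (3,2), t=1.4549
    cross x-line → (2,2), t=1.5400
    cross y-line → (2,1), t=2.6096
    cross x-line → (1,1), t=3.5400 (wall)
  → r_2 = 3.5400
beam 3: φ=45°, α=285°
  d=(0.2588,-0.9659)  start (3,4)  tX=0.8887 tY=0.2692  stride 1/|dx|=3.8637 1/|dy|=1.0353
    cross y-line → (3,3), t=0.2692
    cross x-line → (4,3), t=0.8887
    cross y-line → (4,2), t=1.3044
    cross y-line → (4,1), t=2.3397
    cross y-line → (4,0), t=3.3750 (wall)
  → r_3 = 3.3750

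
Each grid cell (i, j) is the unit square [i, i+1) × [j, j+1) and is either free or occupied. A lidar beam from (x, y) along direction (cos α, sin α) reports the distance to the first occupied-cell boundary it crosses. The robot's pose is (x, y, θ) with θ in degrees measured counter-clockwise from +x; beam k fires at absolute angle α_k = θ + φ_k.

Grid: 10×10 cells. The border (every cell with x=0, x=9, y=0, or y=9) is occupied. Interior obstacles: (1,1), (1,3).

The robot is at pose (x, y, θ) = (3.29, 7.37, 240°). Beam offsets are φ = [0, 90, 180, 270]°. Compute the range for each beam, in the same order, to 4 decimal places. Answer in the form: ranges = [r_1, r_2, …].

ranges = [3.8913, 6.5933, 1.8822, 2.6443]

beam 1: φ=0°, α=240°
  direction (-0.5000, -0.8660); cell (3,7); t to first gridline: x 0.5800, y 0.4272 (then +2.0000 / +1.1547)
    (3,6) via y @ 0.4272
    (2,6) via x @ 0.5800
    (2,5) via y @ 1.5819
    (1,5) via x @ 2.5800
    (1,4) via y @ 2.7366
    (1,3) via y @ 3.8913  # hit
  → r_1 = 3.8913
beam 2: φ=90°, α=330°
  direction (0.8660, -0.5000); cell (3,7); t to first gridline: x 0.8198, y 0.7400 (then +1.1547 / +2.0000)
    (3,6) via y @ 0.7400
    (4,6) via x @ 0.8198
    (5,6) via x @ 1.9745
    (5,5) via y @ 2.7400
    (6,5) via x @ 3.1292
    (7,5) via x @ 4.2839
    (7,4) via y @ 4.7400
    (8,4) via x @ 5.4386
    (9,4) via x @ 6.5933  # hit
  → r_2 = 6.5933
beam 3: φ=180°, α=60°
  direction (0.5000, 0.8660); cell (3,7); t to first gridline: x 1.4200, y 0.7275 (then +2.0000 / +1.1547)
    (3,8) via y @ 0.7275
    (4,8) via x @ 1.4200
    (4,9) via y @ 1.8822  # hit
  → r_3 = 1.8822
beam 4: φ=270°, α=150°
  direction (-0.8660, 0.5000); cell (3,7); t to first gridline: x 0.3349, y 1.2600 (then +1.1547 / +2.0000)
    (2,7) via x @ 0.3349
    (2,8) via y @ 1.2600
    (1,8) via x @ 1.4896
    (0,8) via x @ 2.6443  # hit
  → r_4 = 2.6443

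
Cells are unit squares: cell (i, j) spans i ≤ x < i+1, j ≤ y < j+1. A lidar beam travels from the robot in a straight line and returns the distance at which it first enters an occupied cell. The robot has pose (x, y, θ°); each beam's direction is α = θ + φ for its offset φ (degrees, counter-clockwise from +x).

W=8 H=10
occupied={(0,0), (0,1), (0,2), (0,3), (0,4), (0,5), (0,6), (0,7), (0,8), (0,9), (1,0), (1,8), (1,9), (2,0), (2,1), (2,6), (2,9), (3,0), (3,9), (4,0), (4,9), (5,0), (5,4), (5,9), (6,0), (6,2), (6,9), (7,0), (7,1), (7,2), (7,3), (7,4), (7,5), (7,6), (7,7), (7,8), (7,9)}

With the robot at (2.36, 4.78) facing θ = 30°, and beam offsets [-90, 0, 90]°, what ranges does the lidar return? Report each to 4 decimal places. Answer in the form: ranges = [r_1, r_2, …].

ranges = [4.3648, 5.3578, 2.7200]

beam 1: φ=-90°, α=300°
  direction (0.5000, -0.8660); cell (2,4); t to first gridline: x 1.2800, y 0.9007 (then +2.0000 / +1.1547)
    (2,3) via y @ 0.9007
    (3,3) via x @ 1.2800
    (3,2) via y @ 2.0554
    (3,1) via y @ 3.2101
    (4,1) via x @ 3.2800
    (4,0) via y @ 4.3648  # hit
  → r_1 = 4.3648
beam 2: φ=0°, α=30°
  direction (0.8660, 0.5000); cell (2,4); t to first gridline: x 0.7390, y 0.4400 (then +1.1547 / +2.0000)
    (2,5) via y @ 0.4400
    (3,5) via x @ 0.7390
    (4,5) via x @ 1.8937
    (4,6) via y @ 2.4400
    (5,6) via x @ 3.0484
    (6,6) via x @ 4.2031
    (6,7) via y @ 4.4400
    (7,7) via x @ 5.3578  # hit
  → r_2 = 5.3578
beam 3: φ=90°, α=120°
  direction (-0.5000, 0.8660); cell (2,4); t to first gridline: x 0.7200, y 0.2540 (then +2.0000 / +1.1547)
    (2,5) via y @ 0.2540
    (1,5) via x @ 0.7200
    (1,6) via y @ 1.4087
    (1,7) via y @ 2.5634
    (0,7) via x @ 2.7200  # hit
  → r_3 = 2.7200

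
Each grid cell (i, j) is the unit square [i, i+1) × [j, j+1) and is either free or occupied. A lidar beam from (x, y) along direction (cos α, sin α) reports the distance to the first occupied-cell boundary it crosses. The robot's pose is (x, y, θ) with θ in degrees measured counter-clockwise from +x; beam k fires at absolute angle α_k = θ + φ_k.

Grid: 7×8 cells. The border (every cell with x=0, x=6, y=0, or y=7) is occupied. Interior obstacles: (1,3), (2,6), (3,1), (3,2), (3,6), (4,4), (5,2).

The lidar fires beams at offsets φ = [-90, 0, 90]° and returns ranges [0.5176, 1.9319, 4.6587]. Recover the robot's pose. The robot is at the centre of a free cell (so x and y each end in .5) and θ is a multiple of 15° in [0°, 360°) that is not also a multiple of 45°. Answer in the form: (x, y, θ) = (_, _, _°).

The pose lattice has 23·16 = 368 candidates. Test each by forward raycasting.
  (4.5, 1.5, 60°): beam 1 = 1.0000 ≠ 0.5176 ✗
  (3.5, 3.5, 345°): beam 3 = 3.6235 ≠ 4.6587 ✗
  (5.5, 6.5, 330°): beam 1 = 1.7321 ≠ 0.5176 ✗
  …
  (5.5, 3.5, 75°): r_1=0.5176, r_2=1.9319, r_3=4.6587 — all match ✓
Unique over the lattice → pose = (5.5, 3.5, 75°).

(x, y, θ) = (5.5, 3.5, 75°)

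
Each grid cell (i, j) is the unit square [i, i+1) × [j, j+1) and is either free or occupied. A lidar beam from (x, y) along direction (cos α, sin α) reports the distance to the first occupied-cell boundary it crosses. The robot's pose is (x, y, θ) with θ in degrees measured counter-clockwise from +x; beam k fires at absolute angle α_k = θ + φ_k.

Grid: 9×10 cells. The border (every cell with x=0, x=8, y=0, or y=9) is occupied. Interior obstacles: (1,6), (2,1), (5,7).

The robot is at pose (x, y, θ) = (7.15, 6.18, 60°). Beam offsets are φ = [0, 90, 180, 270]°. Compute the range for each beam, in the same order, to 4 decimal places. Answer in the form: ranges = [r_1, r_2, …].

beam 1: φ=0°, α=60°
  direction (0.5000, 0.8660); cell (7,6); t to first gridline: x 1.7000, y 0.9469 (then +2.0000 / +1.1547)
    (7,7) via y @ 0.9469
    (8,7) via x @ 1.7000  # hit
  → r_1 = 1.7000
beam 2: φ=90°, α=150°
  direction (-0.8660, 0.5000); cell (7,6); t to first gridline: x 0.1732, y 1.6400 (then +1.1547 / +2.0000)
    (6,6) via x @ 0.1732
    (5,6) via x @ 1.3279
    (5,7) via y @ 1.6400  # hit
  → r_2 = 1.6400
beam 3: φ=180°, α=240°
  direction (-0.5000, -0.8660); cell (7,6); t to first gridline: x 0.3000, y 0.2078 (then +2.0000 / +1.1547)
    (7,5) via y @ 0.2078
    (6,5) via x @ 0.3000
    (6,4) via y @ 1.3625
    (5,4) via x @ 2.3000
    (5,3) via y @ 2.5172
    (5,2) via y @ 3.6719
    (4,2) via x @ 4.3000
    (4,1) via y @ 4.8266
    (4,0) via y @ 5.9813  # hit
  → r_3 = 5.9813
beam 4: φ=270°, α=330°
  direction (0.8660, -0.5000); cell (7,6); t to first gridline: x 0.9815, y 0.3600 (then +1.1547 / +2.0000)
    (7,5) via y @ 0.3600
    (8,5) via x @ 0.9815  # hit
  → r_4 = 0.9815

ranges = [1.7000, 1.6400, 5.9813, 0.9815]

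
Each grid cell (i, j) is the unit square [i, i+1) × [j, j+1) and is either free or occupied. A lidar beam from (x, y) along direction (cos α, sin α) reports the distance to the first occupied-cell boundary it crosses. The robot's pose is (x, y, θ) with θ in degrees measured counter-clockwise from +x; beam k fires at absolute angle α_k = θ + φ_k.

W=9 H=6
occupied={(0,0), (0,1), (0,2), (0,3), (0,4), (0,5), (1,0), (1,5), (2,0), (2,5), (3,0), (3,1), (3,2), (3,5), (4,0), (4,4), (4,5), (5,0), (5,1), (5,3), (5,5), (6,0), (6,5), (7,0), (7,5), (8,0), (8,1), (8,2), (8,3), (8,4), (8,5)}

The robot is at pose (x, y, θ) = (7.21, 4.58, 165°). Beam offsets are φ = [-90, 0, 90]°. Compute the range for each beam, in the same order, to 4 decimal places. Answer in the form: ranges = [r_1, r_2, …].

beam 1: φ=-90°, α=75°
  dir = (cos 75°, sin 75°) = (0.2588, 0.9659); from cell (7,4)
  next x-line at t=3.0523, next y-line at t=0.4348; Δt_x=3.8637, Δt_y=1.0353
    y: enter (7,5) at t=0.4348 ← occupied
  → r_1 = 0.4348
beam 2: φ=0°, α=165°
  dir = (cos 165°, sin 165°) = (-0.9659, 0.2588); from cell (7,4)
  next x-line at t=0.2174, next y-line at t=1.6228; Δt_x=1.0353, Δt_y=3.8637
    x: enter (6,4) at t=0.2174
    x: enter (5,4) at t=1.2527
    y: enter (5,5) at t=1.6228 ← occupied
  → r_2 = 1.6228
beam 3: φ=90°, α=255°
  dir = (cos 255°, sin 255°) = (-0.2588, -0.9659); from cell (7,4)
  next x-line at t=0.8114, next y-line at t=0.6005; Δt_x=3.8637, Δt_y=1.0353
    y: enter (7,3) at t=0.6005
    x: enter (6,3) at t=0.8114
    y: enter (6,2) at t=1.6357
    y: enter (6,1) at t=2.6710
    y: enter (6,0) at t=3.7063 ← occupied
  → r_3 = 3.7063

ranges = [0.4348, 1.6228, 3.7063]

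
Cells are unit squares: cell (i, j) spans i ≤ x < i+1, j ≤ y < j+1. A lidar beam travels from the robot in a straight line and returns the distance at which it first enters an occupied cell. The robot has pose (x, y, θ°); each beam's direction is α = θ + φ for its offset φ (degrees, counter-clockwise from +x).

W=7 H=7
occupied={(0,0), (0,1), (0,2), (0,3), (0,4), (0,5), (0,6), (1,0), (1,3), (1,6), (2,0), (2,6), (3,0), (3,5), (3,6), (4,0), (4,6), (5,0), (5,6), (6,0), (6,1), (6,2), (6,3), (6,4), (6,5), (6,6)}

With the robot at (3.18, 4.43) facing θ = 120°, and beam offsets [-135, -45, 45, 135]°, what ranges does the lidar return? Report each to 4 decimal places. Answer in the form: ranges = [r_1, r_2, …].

ranges = [2.9195, 0.5901, 2.2569, 3.5510]

beam 1: φ=-135°, α=345°
  dir = (cos 345°, sin 345°) = (0.9659, -0.2588); from cell (3,4)
  next x-line at t=0.8489, next y-line at t=1.6614; Δt_x=1.0353, Δt_y=3.8637
    x: enter (4,4) at t=0.8489
    y: enter (4,3) at t=1.6614
    x: enter (5,3) at t=1.8842
    x: enter (6,3) at t=2.9195 ← occupied
  → r_1 = 2.9195
beam 2: φ=-45°, α=75°
  dir = (cos 75°, sin 75°) = (0.2588, 0.9659); from cell (3,4)
  next x-line at t=3.1682, next y-line at t=0.5901; Δt_x=3.8637, Δt_y=1.0353
    y: enter (3,5) at t=0.5901 ← occupied
  → r_2 = 0.5901
beam 3: φ=45°, α=165°
  dir = (cos 165°, sin 165°) = (-0.9659, 0.2588); from cell (3,4)
  next x-line at t=0.1863, next y-line at t=2.2023; Δt_x=1.0353, Δt_y=3.8637
    x: enter (2,4) at t=0.1863
    x: enter (1,4) at t=1.2216
    y: enter (1,5) at t=2.2023
    x: enter (0,5) at t=2.2569 ← occupied
  → r_3 = 2.2569
beam 4: φ=135°, α=255°
  dir = (cos 255°, sin 255°) = (-0.2588, -0.9659); from cell (3,4)
  next x-line at t=0.6955, next y-line at t=0.4452; Δt_x=3.8637, Δt_y=1.0353
    y: enter (3,3) at t=0.4452
    x: enter (2,3) at t=0.6955
    y: enter (2,2) at t=1.4804
    y: enter (2,1) at t=2.5157
    y: enter (2,0) at t=3.5510 ← occupied
  → r_4 = 3.5510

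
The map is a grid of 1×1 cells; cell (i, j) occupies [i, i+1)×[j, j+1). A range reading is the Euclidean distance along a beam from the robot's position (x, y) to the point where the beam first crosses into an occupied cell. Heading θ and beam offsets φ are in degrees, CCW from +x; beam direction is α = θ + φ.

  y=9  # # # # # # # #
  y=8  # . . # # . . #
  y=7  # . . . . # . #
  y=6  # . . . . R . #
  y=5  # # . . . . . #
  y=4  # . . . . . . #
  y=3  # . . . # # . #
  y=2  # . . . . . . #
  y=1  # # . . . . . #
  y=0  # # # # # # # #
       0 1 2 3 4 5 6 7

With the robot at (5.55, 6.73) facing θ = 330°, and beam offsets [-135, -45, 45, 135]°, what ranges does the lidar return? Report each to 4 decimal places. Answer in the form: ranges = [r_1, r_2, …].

beam 1: φ=-135°, α=195°
  dir = (cos 195°, sin 195°) = (-0.9659, -0.2588); from cell (5,6)
  next x-line at t=0.5694, next y-line at t=2.8205; Δt_x=1.0353, Δt_y=3.8637
    x: enter (4,6) at t=0.5694
    x: enter (3,6) at t=1.6047
    x: enter (2,6) at t=2.6400
    y: enter (2,5) at t=2.8205
    x: enter (1,5) at t=3.6752 ← occupied
  → r_1 = 3.6752
beam 2: φ=-45°, α=285°
  dir = (cos 285°, sin 285°) = (0.2588, -0.9659); from cell (5,6)
  next x-line at t=1.7387, next y-line at t=0.7558; Δt_x=3.8637, Δt_y=1.0353
    y: enter (5,5) at t=0.7558
    x: enter (6,5) at t=1.7387
    y: enter (6,4) at t=1.7910
    y: enter (6,3) at t=2.8263
    y: enter (6,2) at t=3.8616
    y: enter (6,1) at t=4.8969
    x: enter (7,1) at t=5.6024 ← occupied
  → r_2 = 5.6024
beam 3: φ=45°, α=15°
  dir = (cos 15°, sin 15°) = (0.9659, 0.2588); from cell (5,6)
  next x-line at t=0.4659, next y-line at t=1.0432; Δt_x=1.0353, Δt_y=3.8637
    x: enter (6,6) at t=0.4659
    y: enter (6,7) at t=1.0432
    x: enter (7,7) at t=1.5012 ← occupied
  → r_3 = 1.5012
beam 4: φ=135°, α=105°
  dir = (cos 105°, sin 105°) = (-0.2588, 0.9659); from cell (5,6)
  next x-line at t=2.1250, next y-line at t=0.2795; Δt_x=3.8637, Δt_y=1.0353
    y: enter (5,7) at t=0.2795 ← occupied
  → r_4 = 0.2795

ranges = [3.6752, 5.6024, 1.5012, 0.2795]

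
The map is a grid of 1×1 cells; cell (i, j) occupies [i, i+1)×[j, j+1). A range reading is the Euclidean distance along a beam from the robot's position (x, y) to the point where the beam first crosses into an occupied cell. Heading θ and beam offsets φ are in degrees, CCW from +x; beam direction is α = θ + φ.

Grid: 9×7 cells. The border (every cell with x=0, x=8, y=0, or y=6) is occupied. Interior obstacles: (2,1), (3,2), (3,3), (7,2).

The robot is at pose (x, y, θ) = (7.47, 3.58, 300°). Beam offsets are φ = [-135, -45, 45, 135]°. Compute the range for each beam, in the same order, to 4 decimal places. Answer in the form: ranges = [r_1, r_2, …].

ranges = [6.6982, 0.6005, 0.5487, 2.0478]

beam 1: φ=-135°, α=165°
  cosα=-0.9659 sinα=0.2588 | (7,3) | tMaxX 0.4866 tMaxY 1.6228 | tΔX 1.0353 tΔY 3.8637
    t=0.4866 [x] (6,3)
    t=1.5219 [x] (5,3)
    t=1.6228 [y] (5,4)
    t=2.5571 [x] (4,4)
    t=3.5924 [x] (3,4)
    t=4.6277 [x] (2,4)
    t=5.4865 [y] (2,5)
    t=5.6630 [x] (1,5)
    t=6.6982 [x] (0,5) — stop
  → r_1 = 6.6982
beam 2: φ=-45°, α=255°
  cosα=-0.2588 sinα=-0.9659 | (7,3) | tMaxX 1.8159 tMaxY 0.6005 | tΔX 3.8637 tΔY 1.0353
    t=0.6005 [y] (7,2) — stop
  → r_2 = 0.6005
beam 3: φ=45°, α=345°
  cosα=0.9659 sinα=-0.2588 | (7,3) | tMaxX 0.5487 tMaxY 2.2409 | tΔX 1.0353 tΔY 3.8637
    t=0.5487 [x] (8,3) — stop
  → r_3 = 0.5487
beam 4: φ=135°, α=75°
  cosα=0.2588 sinα=0.9659 | (7,3) | tMaxX 2.0478 tMaxY 0.4348 | tΔX 3.8637 tΔY 1.0353
    t=0.4348 [y] (7,4)
    t=1.4701 [y] (7,5)
    t=2.0478 [x] (8,5) — stop
  → r_4 = 2.0478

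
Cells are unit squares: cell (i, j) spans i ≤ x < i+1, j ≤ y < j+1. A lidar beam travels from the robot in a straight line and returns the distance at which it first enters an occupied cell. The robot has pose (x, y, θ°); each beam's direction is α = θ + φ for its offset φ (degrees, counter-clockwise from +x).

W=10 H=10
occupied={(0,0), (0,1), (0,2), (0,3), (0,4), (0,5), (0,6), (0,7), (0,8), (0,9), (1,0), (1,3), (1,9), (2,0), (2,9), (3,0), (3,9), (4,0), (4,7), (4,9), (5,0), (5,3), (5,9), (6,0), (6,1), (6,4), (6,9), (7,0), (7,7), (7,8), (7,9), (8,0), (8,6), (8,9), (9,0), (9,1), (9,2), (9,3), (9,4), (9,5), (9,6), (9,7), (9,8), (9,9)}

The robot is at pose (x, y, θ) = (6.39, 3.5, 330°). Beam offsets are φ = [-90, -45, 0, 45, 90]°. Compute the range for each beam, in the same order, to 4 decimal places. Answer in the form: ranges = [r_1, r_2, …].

beam 1: φ=-90°, α=240°
  dir = (cos 240°, sin 240°) = (-0.5000, -0.8660); from cell (6,3)
  next x-line at t=0.7800, next y-line at t=0.5774; Δt_x=2.0000, Δt_y=1.1547
    y: enter (6,2) at t=0.5774
    x: enter (5,2) at t=0.7800
    y: enter (5,1) at t=1.7321
    x: enter (4,1) at t=2.7800
    y: enter (4,0) at t=2.8868 ← occupied
  → r_1 = 2.8868
beam 2: φ=-45°, α=285°
  dir = (cos 285°, sin 285°) = (0.2588, -0.9659); from cell (6,3)
  next x-line at t=2.3569, next y-line at t=0.5176; Δt_x=3.8637, Δt_y=1.0353
    y: enter (6,2) at t=0.5176
    y: enter (6,1) at t=1.5529 ← occupied
  → r_2 = 1.5529
beam 3: φ=0°, α=330°
  dir = (cos 330°, sin 330°) = (0.8660, -0.5000); from cell (6,3)
  next x-line at t=0.7044, next y-line at t=1.0000; Δt_x=1.1547, Δt_y=2.0000
    x: enter (7,3) at t=0.7044
    y: enter (7,2) at t=1.0000
    x: enter (8,2) at t=1.8591
    y: enter (8,1) at t=3.0000
    x: enter (9,1) at t=3.0138 ← occupied
  → r_3 = 3.0138
beam 4: φ=45°, α=15°
  dir = (cos 15°, sin 15°) = (0.9659, 0.2588); from cell (6,3)
  next x-line at t=0.6315, next y-line at t=1.9319; Δt_x=1.0353, Δt_y=3.8637
    x: enter (7,3) at t=0.6315
    x: enter (8,3) at t=1.6668
    y: enter (8,4) at t=1.9319
    x: enter (9,4) at t=2.7021 ← occupied
  → r_4 = 2.7021
beam 5: φ=90°, α=60°
  dir = (cos 60°, sin 60°) = (0.5000, 0.8660); from cell (6,3)
  next x-line at t=1.2200, next y-line at t=0.5774; Δt_x=2.0000, Δt_y=1.1547
    y: enter (6,4) at t=0.5774 ← occupied
  → r_5 = 0.5774

ranges = [2.8868, 1.5529, 3.0138, 2.7021, 0.5774]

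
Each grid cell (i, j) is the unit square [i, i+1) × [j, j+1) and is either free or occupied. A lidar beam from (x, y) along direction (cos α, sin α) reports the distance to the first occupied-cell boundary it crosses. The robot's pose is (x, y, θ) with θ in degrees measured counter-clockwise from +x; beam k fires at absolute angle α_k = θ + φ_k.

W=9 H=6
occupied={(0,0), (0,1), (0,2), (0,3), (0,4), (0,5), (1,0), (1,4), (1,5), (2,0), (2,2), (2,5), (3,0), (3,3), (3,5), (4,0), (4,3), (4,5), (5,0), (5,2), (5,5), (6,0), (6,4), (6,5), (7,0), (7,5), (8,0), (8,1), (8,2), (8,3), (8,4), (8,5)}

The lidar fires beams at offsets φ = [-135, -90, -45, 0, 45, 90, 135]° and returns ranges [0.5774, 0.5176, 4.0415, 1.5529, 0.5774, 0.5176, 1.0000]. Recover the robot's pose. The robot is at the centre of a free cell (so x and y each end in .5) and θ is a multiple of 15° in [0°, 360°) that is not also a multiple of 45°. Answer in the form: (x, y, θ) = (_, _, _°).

(x, y, θ) = (4.5, 4.5, 15°)

Enumerate (i+0.5, j+0.5, θ) over the 22 free cells and 16 admissible headings. For each, cast all 7 beams and compare to the given ranges.
  (4.5, 2.5, 285°): beam 1 = 1.0000 ≠ 0.5774 ✗
  (6.5, 2.5, 210°): beam 1 = 1.5529 ≠ 0.5774 ✗
  (3.5, 4.5, 15°): beam 3 = 1.0000 ≠ 4.0415 ✗
  …
  (4.5, 4.5, 15°): r_1=0.5774, r_2=0.5176, r_3=4.0415, r_4=1.5529, r_5=0.5774, r_6=0.5176, r_7=1.0000 — all match ✓
No second candidate reproduces the full scan.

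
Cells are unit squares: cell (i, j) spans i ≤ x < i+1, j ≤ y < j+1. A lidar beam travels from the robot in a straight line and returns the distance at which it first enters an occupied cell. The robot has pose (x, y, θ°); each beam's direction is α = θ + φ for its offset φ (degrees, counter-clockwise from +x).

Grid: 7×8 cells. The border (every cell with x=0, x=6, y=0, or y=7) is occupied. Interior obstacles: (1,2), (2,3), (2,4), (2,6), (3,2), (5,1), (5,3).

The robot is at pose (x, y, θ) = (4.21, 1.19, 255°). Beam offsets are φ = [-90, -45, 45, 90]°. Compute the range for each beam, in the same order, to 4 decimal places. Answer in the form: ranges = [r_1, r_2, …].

ranges = [3.1296, 0.3800, 0.2194, 0.7341]

beam 1: φ=-90°, α=165°
  dir = (cos 165°, sin 165°) = (-0.9659, 0.2588); from cell (4,1)
  next x-line at t=0.2174, next y-line at t=3.1296; Δt_x=1.0353, Δt_y=3.8637
    x: enter (3,1) at t=0.2174
    x: enter (2,1) at t=1.2527
    x: enter (1,1) at t=2.2880
    y: enter (1,2) at t=3.1296 ← occupied
  → r_1 = 3.1296
beam 2: φ=-45°, α=210°
  dir = (cos 210°, sin 210°) = (-0.8660, -0.5000); from cell (4,1)
  next x-line at t=0.2425, next y-line at t=0.3800; Δt_x=1.1547, Δt_y=2.0000
    x: enter (3,1) at t=0.2425
    y: enter (3,0) at t=0.3800 ← occupied
  → r_2 = 0.3800
beam 3: φ=45°, α=300°
  dir = (cos 300°, sin 300°) = (0.5000, -0.8660); from cell (4,1)
  next x-line at t=1.5800, next y-line at t=0.2194; Δt_x=2.0000, Δt_y=1.1547
    y: enter (4,0) at t=0.2194 ← occupied
  → r_3 = 0.2194
beam 4: φ=90°, α=345°
  dir = (cos 345°, sin 345°) = (0.9659, -0.2588); from cell (4,1)
  next x-line at t=0.8179, next y-line at t=0.7341; Δt_x=1.0353, Δt_y=3.8637
    y: enter (4,0) at t=0.7341 ← occupied
  → r_4 = 0.7341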